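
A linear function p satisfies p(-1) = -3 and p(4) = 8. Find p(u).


p(u) = mu + b. Using p(-1)=-3, p(4)=8:
m = (-3 - 8)/(-1 - 4) = -11/-5 = 11/5
b = -3 - m*(-1) = -3 + 11/5 = -4/5
p(u) = (11/5)u - (4/5)


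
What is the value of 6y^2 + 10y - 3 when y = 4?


Using direct substitution:
  6 * (4)^2 = 96
  10 * (4)^1 = 40
  constant: -3
Sum = 96 + 40 - 3 = 133


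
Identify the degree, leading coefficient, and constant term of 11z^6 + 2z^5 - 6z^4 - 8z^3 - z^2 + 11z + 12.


Highest power of z is 6, with coefficient 11. Constant term is 12.
Degree = 6, leading coefficient = 11, constant term = 12


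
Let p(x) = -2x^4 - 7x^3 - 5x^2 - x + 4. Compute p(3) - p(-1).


p(3) = -395
p(-1) = 5
p(3) - p(-1) = -395 - 5 = -400


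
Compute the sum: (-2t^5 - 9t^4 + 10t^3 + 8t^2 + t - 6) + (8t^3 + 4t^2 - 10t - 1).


Align terms by degree and add:
  -2t^5 - 9t^4 + 10t^3 + 8t^2 + t - 6
+ 8t^3 + 4t^2 - 10t - 1
= -2t^5 - 9t^4 + 18t^3 + 12t^2 - 9t - 7


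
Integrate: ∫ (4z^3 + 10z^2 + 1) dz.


Reverse power rule on each term:
  ∫ 4z^3 dz = z^4
  ∫ 10z^2 dz = (10/3)z^3
  ∫ 1 dz = z
F(z) = z^4 + (10/3)z^3 + z + C


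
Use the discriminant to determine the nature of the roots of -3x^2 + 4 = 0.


D = b^2 - 4ac = (0)^2 - 4(-3)(4) = 0 + 48 = 48
Since D > 0: two distinct irrational roots


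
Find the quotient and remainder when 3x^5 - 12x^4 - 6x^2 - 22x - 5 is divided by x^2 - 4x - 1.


(3x^5 - 12x^4 - 6x^2 - 22x - 5) / (x^2 - 4x - 1)
Step 1: 3x^3 * (x^2 - 4x - 1) = 3x^5 - 12x^4 - 3x^3; subtract.
Step 2: 0 * (x^2 - 4x - 1) = 0; subtract.
Step 3: 3x * (x^2 - 4x - 1) = 3x^3 - 12x^2 - 3x; subtract.
Step 4: 6 * (x^2 - 4x - 1) = 6x^2 - 24x - 6; subtract.
Quotient: 3x^3 + 3x + 6, Remainder: 5x + 1


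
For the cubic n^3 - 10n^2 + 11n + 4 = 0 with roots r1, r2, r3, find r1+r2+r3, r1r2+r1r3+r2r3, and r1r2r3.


Monic cubic n^3+bn^2+cn+d=0: sum=-b, pairwise sum=c, product=-d.
b=-10, c=11, d=4
r1+r2+r3 = 10
r1r2+r1r3+r2r3 = 11
r1r2r3 = -4


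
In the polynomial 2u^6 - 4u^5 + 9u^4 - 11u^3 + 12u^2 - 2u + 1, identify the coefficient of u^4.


Read off the coefficient of u^4: 9


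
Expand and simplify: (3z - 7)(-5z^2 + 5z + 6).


Distribute each term of the first polynomial:
  (3z)(-5z^2 + 5z + 6) = -15z^3 + 15z^2 + 18z
  (-7)(-5z^2 + 5z + 6) = 35z^2 - 35z - 42
Sum: -15z^3 + 50z^2 - 17z - 42


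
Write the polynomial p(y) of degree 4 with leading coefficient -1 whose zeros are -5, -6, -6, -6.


p(y) = -(y + 5)(y + 6)(y + 6)(y + 6)
Expand: -y^4 - 23y^3 - 198y^2 - 756y - 1080


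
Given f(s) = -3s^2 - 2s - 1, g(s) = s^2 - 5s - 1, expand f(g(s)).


Substitute g(s) into f:
f(g(s)) = -3*(s^2 - 5s - 1)^2 + (-2)*(s^2 - 5s - 1) + (-1)
(s^2 - 5s - 1)^2 = s^4 - 10s^3 + 23s^2 + 10s + 1
Expand and combine: -3s^4 + 30s^3 - 71s^2 - 20s - 2


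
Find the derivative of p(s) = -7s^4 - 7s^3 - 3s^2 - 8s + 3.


Apply the power rule term by term:
  d/ds(-7s^4) = -28s^3
  d/ds(-7s^3) = -21s^2
  d/ds(-3s^2) = -6s
  d/ds(-8s) = -8
  d/ds(3) = 0
p'(s) = -28s^3 - 21s^2 - 6s - 8


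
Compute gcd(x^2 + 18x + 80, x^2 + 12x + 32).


Factor each:
  x^2 + 18x + 80 = (x + 8)(x + 10)
  x^2 + 12x + 32 = (x + 8)(x + 4)
Common monic factor: x + 8


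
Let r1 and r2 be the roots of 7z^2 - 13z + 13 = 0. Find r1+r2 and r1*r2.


For az^2+bz+c=0: sum = -b/a, product = c/a.
a=7, b=-13, c=13
Sum = -(-13)/7 = 13/7
Product = (13)/7 = 13/7


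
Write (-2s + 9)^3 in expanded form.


Expand (-2s + 9)^3 by repeated multiplication:
  (-2s + 9)^2 = 4s^2 - 36s + 81
= -8s^3 + 108s^2 - 486s + 729


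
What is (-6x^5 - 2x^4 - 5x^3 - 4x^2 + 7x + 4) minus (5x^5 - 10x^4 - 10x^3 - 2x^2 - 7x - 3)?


Distribute the minus sign:
  (-6x^5 - 2x^4 - 5x^3 - 4x^2 + 7x + 4)
- (5x^5 - 10x^4 - 10x^3 - 2x^2 - 7x - 3)
Negate second polynomial: -5x^5 + 10x^4 + 10x^3 + 2x^2 + 7x + 3
Add: -11x^5 + 8x^4 + 5x^3 - 2x^2 + 14x + 7


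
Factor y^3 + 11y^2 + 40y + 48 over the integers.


Try integer roots (divisors of 48). y=-4: p(-4)=0.
Divide out (y + 4): quotient is y^2 + 7y + 12.
Factor the quadratic: (y + 3)(y + 4)
Result: (y + 4)(y + 3)(y + 4)


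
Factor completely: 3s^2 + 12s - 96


Roots satisfy r1 + r2 = -b/a = -4 and r1*r2 = c/a = -32.
So r1 = -8, r2 = 4.
3s^2 + 12s - 96 = 3(s - r1)(s - r2) = 3(s + 8)(s - 4)


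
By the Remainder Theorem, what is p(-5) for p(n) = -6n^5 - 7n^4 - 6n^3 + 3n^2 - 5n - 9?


By the Remainder Theorem, the remainder equals p(-5):
  -6*(-5)^5 = 18750
  -7*(-5)^4 = -4375
  -6*(-5)^3 = 750
  3*(-5)^2 = 75
  -5*(-5)^1 = 25
  constant: -9
Sum: 18750 - 4375 + 750 + 75 + 25 - 9 = 15216


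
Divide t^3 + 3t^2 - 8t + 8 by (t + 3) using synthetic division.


Synthetic division with c = -3. Coefficients: 1, 3, -8, 8
Bring down 1.
  1 * -3 = -3; -3 + 3 = 0
  0 * -3 = 0; 0 - 8 = -8
  -8 * -3 = 24; 24 + 8 = 32
Quotient: t^2 - 8, Remainder: 32


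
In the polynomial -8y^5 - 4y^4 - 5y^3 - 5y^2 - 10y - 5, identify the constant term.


Read off the constant term: -5


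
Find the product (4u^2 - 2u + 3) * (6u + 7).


Distribute each term of the first polynomial:
  (4u^2)(6u + 7) = 24u^3 + 28u^2
  (-2u)(6u + 7) = -12u^2 - 14u
  (3)(6u + 7) = 18u + 21
Sum: 24u^3 + 16u^2 + 4u + 21


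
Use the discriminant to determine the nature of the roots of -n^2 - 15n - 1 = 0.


D = b^2 - 4ac = (-15)^2 - 4(-1)(-1) = 225 - 4 = 221
Since D > 0: two distinct irrational roots


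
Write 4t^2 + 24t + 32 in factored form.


Roots satisfy r1 + r2 = -b/a = -6 and r1*r2 = c/a = 8.
So r1 = -2, r2 = -4.
4t^2 + 24t + 32 = 4(t - r1)(t - r2) = 4(t + 2)(t + 4)


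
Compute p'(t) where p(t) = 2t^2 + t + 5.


Apply the power rule term by term:
  d/dt(2t^2) = 4t
  d/dt(t) = 1
  d/dt(5) = 0
p'(t) = 4t + 1


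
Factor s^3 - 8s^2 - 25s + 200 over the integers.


Try integer roots (divisors of 200). s=5: p(5)=0.
Divide out (s - 5): quotient is s^2 - 3s - 40.
Factor the quadratic: (s + 5)(s - 8)
Result: (s - 5)(s + 5)(s - 8)


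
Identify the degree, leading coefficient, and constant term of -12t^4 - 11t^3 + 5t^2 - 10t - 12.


Highest power of t is 4, with coefficient -12. Constant term is -12.
Degree = 4, leading coefficient = -12, constant term = -12


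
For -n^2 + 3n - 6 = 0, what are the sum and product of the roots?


For an^2+bn+c=0: sum = -b/a, product = c/a.
a=-1, b=3, c=-6
Sum = -(3)/-1 = 3
Product = (-6)/-1 = 6


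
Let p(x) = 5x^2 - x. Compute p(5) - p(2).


p(5) = 120
p(2) = 18
p(5) - p(2) = 120 - 18 = 102


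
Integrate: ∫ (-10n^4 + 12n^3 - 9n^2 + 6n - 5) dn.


Reverse power rule on each term:
  ∫ -10n^4 dn = -2n^5
  ∫ 12n^3 dn = 3n^4
  ∫ -9n^2 dn = -3n^3
  ∫ 6n dn = 3n^2
  ∫ -5 dn = -5n
F(n) = -2n^5 + 3n^4 - 3n^3 + 3n^2 - 5n + C


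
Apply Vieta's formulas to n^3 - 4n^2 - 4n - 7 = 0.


Monic cubic n^3+bn^2+cn+d=0: sum=-b, pairwise sum=c, product=-d.
b=-4, c=-4, d=-7
r1+r2+r3 = 4
r1r2+r1r3+r2r3 = -4
r1r2r3 = 7


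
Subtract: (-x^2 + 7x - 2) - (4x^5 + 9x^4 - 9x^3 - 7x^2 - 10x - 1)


Distribute the minus sign:
  (-x^2 + 7x - 2)
- (4x^5 + 9x^4 - 9x^3 - 7x^2 - 10x - 1)
Negate second polynomial: -4x^5 - 9x^4 + 9x^3 + 7x^2 + 10x + 1
Add: -4x^5 - 9x^4 + 9x^3 + 6x^2 + 17x - 1


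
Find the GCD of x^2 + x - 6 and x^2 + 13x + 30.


Factor each:
  x^2 + x - 6 = (x + 3)(x - 2)
  x^2 + 13x + 30 = (x + 3)(x + 10)
Common monic factor: x + 3


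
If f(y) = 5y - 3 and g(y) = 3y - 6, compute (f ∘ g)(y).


Substitute g(y) into f:
f(g(y)) = 5*(3y - 6) + (-3)
Expand and combine: 15y - 33


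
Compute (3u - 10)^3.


Expand (3u - 10)^3 by repeated multiplication:
  (3u - 10)^2 = 9u^2 - 60u + 100
= 27u^3 - 270u^2 + 900u - 1000


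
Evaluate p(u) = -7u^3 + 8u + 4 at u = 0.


Using direct substitution:
  -7 * (0)^3 = 0
  0 * (0)^2 = 0
  8 * (0)^1 = 0
  constant: 4
Sum = 0 + 0 + 0 + 4 = 4


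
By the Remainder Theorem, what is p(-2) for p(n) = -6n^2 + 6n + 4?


By the Remainder Theorem, the remainder equals p(-2):
  -6*(-2)^2 = -24
  6*(-2)^1 = -12
  constant: 4
Sum: -24 - 12 + 4 = -32


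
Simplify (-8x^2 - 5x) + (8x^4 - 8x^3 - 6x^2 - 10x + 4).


Align terms by degree and add:
  -8x^2 - 5x
+ 8x^4 - 8x^3 - 6x^2 - 10x + 4
= 8x^4 - 8x^3 - 14x^2 - 15x + 4


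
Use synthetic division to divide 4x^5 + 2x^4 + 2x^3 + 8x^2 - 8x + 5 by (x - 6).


Synthetic division with c = 6. Coefficients: 4, 2, 2, 8, -8, 5
Bring down 4.
  4 * 6 = 24; 24 + 2 = 26
  26 * 6 = 156; 156 + 2 = 158
  158 * 6 = 948; 948 + 8 = 956
  956 * 6 = 5736; 5736 - 8 = 5728
  5728 * 6 = 34368; 34368 + 5 = 34373
Quotient: 4x^4 + 26x^3 + 158x^2 + 956x + 5728, Remainder: 34373


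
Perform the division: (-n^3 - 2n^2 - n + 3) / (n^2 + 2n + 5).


(-n^3 - 2n^2 - n + 3) / (n^2 + 2n + 5)
Step 1: -n * (n^2 + 2n + 5) = -n^3 - 2n^2 - 5n; subtract.
Step 2: 0 * (n^2 + 2n + 5) = 0; subtract.
Quotient: -n, Remainder: 4n + 3


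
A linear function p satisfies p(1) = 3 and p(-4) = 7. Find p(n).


p(n) = mn + b. Using p(1)=3, p(-4)=7:
m = (3 - 7)/(1 + 4) = -4/5 = -4/5
b = 3 - m*(1) = 3 + 4/5 = 19/5
p(n) = -(4/5)n + (19/5)


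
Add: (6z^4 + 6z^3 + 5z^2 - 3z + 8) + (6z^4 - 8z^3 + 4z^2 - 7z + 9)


Align terms by degree and add:
  6z^4 + 6z^3 + 5z^2 - 3z + 8
+ 6z^4 - 8z^3 + 4z^2 - 7z + 9
= 12z^4 - 2z^3 + 9z^2 - 10z + 17


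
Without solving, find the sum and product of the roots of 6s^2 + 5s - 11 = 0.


For as^2+bs+c=0: sum = -b/a, product = c/a.
a=6, b=5, c=-11
Sum = -(5)/6 = -5/6
Product = (-11)/6 = -11/6


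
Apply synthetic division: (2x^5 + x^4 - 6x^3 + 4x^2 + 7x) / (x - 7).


Synthetic division with c = 7. Coefficients: 2, 1, -6, 4, 7, 0
Bring down 2.
  2 * 7 = 14; 14 + 1 = 15
  15 * 7 = 105; 105 - 6 = 99
  99 * 7 = 693; 693 + 4 = 697
  697 * 7 = 4879; 4879 + 7 = 4886
  4886 * 7 = 34202; 34202 + 0 = 34202
Quotient: 2x^4 + 15x^3 + 99x^2 + 697x + 4886, Remainder: 34202


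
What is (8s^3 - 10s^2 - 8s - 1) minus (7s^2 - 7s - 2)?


Distribute the minus sign:
  (8s^3 - 10s^2 - 8s - 1)
- (7s^2 - 7s - 2)
Negate second polynomial: -7s^2 + 7s + 2
Add: 8s^3 - 17s^2 - s + 1


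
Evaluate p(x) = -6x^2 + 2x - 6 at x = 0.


Using direct substitution:
  -6 * (0)^2 = 0
  2 * (0)^1 = 0
  constant: -6
Sum = 0 + 0 - 6 = -6


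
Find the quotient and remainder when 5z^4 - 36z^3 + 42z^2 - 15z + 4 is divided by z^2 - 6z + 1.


(5z^4 - 36z^3 + 42z^2 - 15z + 4) / (z^2 - 6z + 1)
Step 1: 5z^2 * (z^2 - 6z + 1) = 5z^4 - 30z^3 + 5z^2; subtract.
Step 2: -6z * (z^2 - 6z + 1) = -6z^3 + 36z^2 - 6z; subtract.
Step 3: 1 * (z^2 - 6z + 1) = z^2 - 6z + 1; subtract.
Quotient: 5z^2 - 6z + 1, Remainder: -3z + 3


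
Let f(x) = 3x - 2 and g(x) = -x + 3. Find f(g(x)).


Substitute g(x) into f:
f(g(x)) = 3*(-x + 3) + (-2)
Expand and combine: -3x + 7


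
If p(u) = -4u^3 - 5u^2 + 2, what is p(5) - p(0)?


p(5) = -623
p(0) = 2
p(5) - p(0) = -623 - 2 = -625


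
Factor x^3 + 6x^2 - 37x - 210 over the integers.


Try integer roots (divisors of -210). x=-7: p(-7)=0.
Divide out (x + 7): quotient is x^2 - x - 30.
Factor the quadratic: (x - 6)(x + 5)
Result: (x + 7)(x - 6)(x + 5)


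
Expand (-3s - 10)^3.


Expand (-3s - 10)^3 by repeated multiplication:
  (-3s - 10)^2 = 9s^2 + 60s + 100
= -27s^3 - 270s^2 - 900s - 1000


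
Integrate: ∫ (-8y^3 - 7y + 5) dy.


Reverse power rule on each term:
  ∫ -8y^3 dy = -2y^4
  ∫ -7y dy = -(7/2)y^2
  ∫ 5 dy = 5y
F(y) = -2y^4 - (7/2)y^2 + 5y + C


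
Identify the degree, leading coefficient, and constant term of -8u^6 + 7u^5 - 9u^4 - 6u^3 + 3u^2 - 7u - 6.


Highest power of u is 6, with coefficient -8. Constant term is -6.
Degree = 6, leading coefficient = -8, constant term = -6


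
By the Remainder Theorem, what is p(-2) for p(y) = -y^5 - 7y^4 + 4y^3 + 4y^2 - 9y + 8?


By the Remainder Theorem, the remainder equals p(-2):
  -1*(-2)^5 = 32
  -7*(-2)^4 = -112
  4*(-2)^3 = -32
  4*(-2)^2 = 16
  -9*(-2)^1 = 18
  constant: 8
Sum: 32 - 112 - 32 + 16 + 18 + 8 = -70


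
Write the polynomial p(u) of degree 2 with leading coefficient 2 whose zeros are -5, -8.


p(u) = 2(u + 5)(u + 8)
Expand: 2u^2 + 26u + 80


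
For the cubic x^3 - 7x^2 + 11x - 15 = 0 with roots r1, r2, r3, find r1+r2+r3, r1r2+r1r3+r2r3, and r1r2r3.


Monic cubic x^3+bx^2+cx+d=0: sum=-b, pairwise sum=c, product=-d.
b=-7, c=11, d=-15
r1+r2+r3 = 7
r1r2+r1r3+r2r3 = 11
r1r2r3 = 15


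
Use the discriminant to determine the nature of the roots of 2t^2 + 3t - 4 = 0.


D = b^2 - 4ac = (3)^2 - 4(2)(-4) = 9 + 32 = 41
Since D > 0: two distinct irrational roots


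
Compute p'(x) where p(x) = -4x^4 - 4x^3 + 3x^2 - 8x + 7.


Apply the power rule term by term:
  d/dx(-4x^4) = -16x^3
  d/dx(-4x^3) = -12x^2
  d/dx(3x^2) = 6x
  d/dx(-8x) = -8
  d/dx(7) = 0
p'(x) = -16x^3 - 12x^2 + 6x - 8


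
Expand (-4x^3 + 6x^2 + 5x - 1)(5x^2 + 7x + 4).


Distribute each term of the first polynomial:
  (-4x^3)(5x^2 + 7x + 4) = -20x^5 - 28x^4 - 16x^3
  (6x^2)(5x^2 + 7x + 4) = 30x^4 + 42x^3 + 24x^2
  (5x)(5x^2 + 7x + 4) = 25x^3 + 35x^2 + 20x
  (-1)(5x^2 + 7x + 4) = -5x^2 - 7x - 4
Sum: -20x^5 + 2x^4 + 51x^3 + 54x^2 + 13x - 4


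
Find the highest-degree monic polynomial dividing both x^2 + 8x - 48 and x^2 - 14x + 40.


Factor each:
  x^2 + 8x - 48 = (x - 4)(x + 12)
  x^2 - 14x + 40 = (x - 4)(x - 10)
Common monic factor: x - 4


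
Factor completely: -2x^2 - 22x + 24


Roots satisfy r1 + r2 = -b/a = -11 and r1*r2 = c/a = -12.
So r1 = 1, r2 = -12.
-2x^2 - 22x + 24 = -2(x - r1)(x - r2) = -2(x - 1)(x + 12)


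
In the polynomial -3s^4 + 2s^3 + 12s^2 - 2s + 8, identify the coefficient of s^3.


Read off the coefficient of s^3: 2


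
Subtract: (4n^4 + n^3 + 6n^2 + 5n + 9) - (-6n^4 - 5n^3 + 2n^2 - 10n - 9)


Distribute the minus sign:
  (4n^4 + n^3 + 6n^2 + 5n + 9)
- (-6n^4 - 5n^3 + 2n^2 - 10n - 9)
Negate second polynomial: 6n^4 + 5n^3 - 2n^2 + 10n + 9
Add: 10n^4 + 6n^3 + 4n^2 + 15n + 18


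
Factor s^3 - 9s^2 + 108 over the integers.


Try integer roots (divisors of 108). s=6: p(6)=0.
Divide out (s - 6): quotient is s^2 - 3s - 18.
Factor the quadratic: (s - 6)(s + 3)
Result: (s - 6)(s - 6)(s + 3)


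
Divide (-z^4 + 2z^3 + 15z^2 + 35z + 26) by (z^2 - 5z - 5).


(-z^4 + 2z^3 + 15z^2 + 35z + 26) / (z^2 - 5z - 5)
Step 1: -z^2 * (z^2 - 5z - 5) = -z^4 + 5z^3 + 5z^2; subtract.
Step 2: -3z * (z^2 - 5z - 5) = -3z^3 + 15z^2 + 15z; subtract.
Step 3: -5 * (z^2 - 5z - 5) = -5z^2 + 25z + 25; subtract.
Quotient: -z^2 - 3z - 5, Remainder: -5z + 1


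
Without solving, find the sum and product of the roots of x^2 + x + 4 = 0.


For ax^2+bx+c=0: sum = -b/a, product = c/a.
a=1, b=1, c=4
Sum = -(1)/1 = -1
Product = (4)/1 = 4


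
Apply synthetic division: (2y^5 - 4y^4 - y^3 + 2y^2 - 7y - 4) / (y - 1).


Synthetic division with c = 1. Coefficients: 2, -4, -1, 2, -7, -4
Bring down 2.
  2 * 1 = 2; 2 - 4 = -2
  -2 * 1 = -2; -2 - 1 = -3
  -3 * 1 = -3; -3 + 2 = -1
  -1 * 1 = -1; -1 - 7 = -8
  -8 * 1 = -8; -8 - 4 = -12
Quotient: 2y^4 - 2y^3 - 3y^2 - y - 8, Remainder: -12


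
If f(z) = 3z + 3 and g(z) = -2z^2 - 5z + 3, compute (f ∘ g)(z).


Substitute g(z) into f:
f(g(z)) = 3*(-2z^2 - 5z + 3) + 3
Expand and combine: -6z^2 - 15z + 12


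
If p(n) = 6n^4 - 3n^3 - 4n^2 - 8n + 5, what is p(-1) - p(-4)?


p(-1) = 18
p(-4) = 1701
p(-1) - p(-4) = 18 - 1701 = -1683


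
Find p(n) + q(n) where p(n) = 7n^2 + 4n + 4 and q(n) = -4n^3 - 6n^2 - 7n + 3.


Align terms by degree and add:
  7n^2 + 4n + 4
  -4n^3 - 6n^2 - 7n + 3
= -4n^3 + n^2 - 3n + 7


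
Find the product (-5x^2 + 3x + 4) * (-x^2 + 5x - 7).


Distribute each term of the first polynomial:
  (-5x^2)(-x^2 + 5x - 7) = 5x^4 - 25x^3 + 35x^2
  (3x)(-x^2 + 5x - 7) = -3x^3 + 15x^2 - 21x
  (4)(-x^2 + 5x - 7) = -4x^2 + 20x - 28
Sum: 5x^4 - 28x^3 + 46x^2 - x - 28


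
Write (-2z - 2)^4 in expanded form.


Expand (-2z - 2)^4 by repeated multiplication:
  (-2z - 2)^2 = 4z^2 + 8z + 4
  (-2z - 2)^3 = -8z^3 - 24z^2 - 24z - 8
= 16z^4 + 64z^3 + 96z^2 + 64z + 16


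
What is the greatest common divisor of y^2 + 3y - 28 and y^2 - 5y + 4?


Factor each:
  y^2 + 3y - 28 = (y - 4)(y + 7)
  y^2 - 5y + 4 = (y - 4)(y - 1)
Common monic factor: y - 4


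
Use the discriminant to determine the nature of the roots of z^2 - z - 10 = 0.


D = b^2 - 4ac = (-1)^2 - 4(1)(-10) = 1 + 40 = 41
Since D > 0: two distinct irrational roots


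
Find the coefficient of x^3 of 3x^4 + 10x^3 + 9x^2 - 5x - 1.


Read off the coefficient of x^3: 10


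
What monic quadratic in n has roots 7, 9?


p(n) = (n - 7)(n - 9)
Expand: n^2 - 16n + 63


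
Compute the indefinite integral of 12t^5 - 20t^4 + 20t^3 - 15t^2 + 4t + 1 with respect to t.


Reverse power rule on each term:
  ∫ 12t^5 dt = 2t^6
  ∫ -20t^4 dt = -4t^5
  ∫ 20t^3 dt = 5t^4
  ∫ -15t^2 dt = -5t^3
  ∫ 4t dt = 2t^2
  ∫ 1 dt = t
F(t) = 2t^6 - 4t^5 + 5t^4 - 5t^3 + 2t^2 + t + C


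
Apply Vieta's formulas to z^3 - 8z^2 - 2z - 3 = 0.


Monic cubic z^3+bz^2+cz+d=0: sum=-b, pairwise sum=c, product=-d.
b=-8, c=-2, d=-3
r1+r2+r3 = 8
r1r2+r1r3+r2r3 = -2
r1r2r3 = 3


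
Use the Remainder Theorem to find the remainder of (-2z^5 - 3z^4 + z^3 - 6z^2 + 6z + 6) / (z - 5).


By the Remainder Theorem, the remainder equals p(5):
  -2*(5)^5 = -6250
  -3*(5)^4 = -1875
  1*(5)^3 = 125
  -6*(5)^2 = -150
  6*(5)^1 = 30
  constant: 6
Sum: -6250 - 1875 + 125 - 150 + 30 + 6 = -8114


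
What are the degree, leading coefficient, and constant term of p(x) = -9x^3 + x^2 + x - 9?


Highest power of x is 3, with coefficient -9. Constant term is -9.
Degree = 3, leading coefficient = -9, constant term = -9


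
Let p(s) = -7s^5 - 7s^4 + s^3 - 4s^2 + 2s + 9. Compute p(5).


Using direct substitution:
  -7 * (5)^5 = -21875
  -7 * (5)^4 = -4375
  1 * (5)^3 = 125
  -4 * (5)^2 = -100
  2 * (5)^1 = 10
  constant: 9
Sum = -21875 - 4375 + 125 - 100 + 10 + 9 = -26206


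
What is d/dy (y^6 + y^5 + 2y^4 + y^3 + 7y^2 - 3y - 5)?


Apply the power rule term by term:
  d/dy(y^6) = 6y^5
  d/dy(y^5) = 5y^4
  d/dy(2y^4) = 8y^3
  d/dy(y^3) = 3y^2
  d/dy(7y^2) = 14y
  d/dy(-3y) = -3
  d/dy(-5) = 0
p'(y) = 6y^5 + 5y^4 + 8y^3 + 3y^2 + 14y - 3


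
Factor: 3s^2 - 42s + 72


Roots satisfy r1 + r2 = -b/a = 14 and r1*r2 = c/a = 24.
So r1 = 12, r2 = 2.
3s^2 - 42s + 72 = 3(s - r1)(s - r2) = 3(s - 12)(s - 2)


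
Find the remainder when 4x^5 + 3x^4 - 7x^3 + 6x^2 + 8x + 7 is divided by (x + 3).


By the Remainder Theorem, the remainder equals p(-3):
  4*(-3)^5 = -972
  3*(-3)^4 = 243
  -7*(-3)^3 = 189
  6*(-3)^2 = 54
  8*(-3)^1 = -24
  constant: 7
Sum: -972 + 243 + 189 + 54 - 24 + 7 = -503


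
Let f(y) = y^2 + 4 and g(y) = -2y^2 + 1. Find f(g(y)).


Substitute g(y) into f:
f(g(y)) = 1*(-2y^2 + 1)^2 + 4
(-2y^2 + 1)^2 = 4y^4 - 4y^2 + 1
Expand and combine: 4y^4 - 4y^2 + 5


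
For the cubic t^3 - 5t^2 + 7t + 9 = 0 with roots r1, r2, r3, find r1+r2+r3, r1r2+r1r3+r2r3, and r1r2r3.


Monic cubic t^3+bt^2+ct+d=0: sum=-b, pairwise sum=c, product=-d.
b=-5, c=7, d=9
r1+r2+r3 = 5
r1r2+r1r3+r2r3 = 7
r1r2r3 = -9


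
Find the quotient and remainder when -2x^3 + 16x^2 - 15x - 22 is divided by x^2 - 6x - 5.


(-2x^3 + 16x^2 - 15x - 22) / (x^2 - 6x - 5)
Step 1: -2x * (x^2 - 6x - 5) = -2x^3 + 12x^2 + 10x; subtract.
Step 2: 4 * (x^2 - 6x - 5) = 4x^2 - 24x - 20; subtract.
Quotient: -2x + 4, Remainder: -x - 2


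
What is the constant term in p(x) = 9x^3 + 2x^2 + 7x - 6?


Read off the constant term: -6


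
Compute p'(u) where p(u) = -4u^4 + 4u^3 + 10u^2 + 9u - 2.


Apply the power rule term by term:
  d/du(-4u^4) = -16u^3
  d/du(4u^3) = 12u^2
  d/du(10u^2) = 20u
  d/du(9u) = 9
  d/du(-2) = 0
p'(u) = -16u^3 + 12u^2 + 20u + 9


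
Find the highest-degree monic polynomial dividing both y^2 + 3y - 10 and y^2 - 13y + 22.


Factor each:
  y^2 + 3y - 10 = (y - 2)(y + 5)
  y^2 - 13y + 22 = (y - 2)(y - 11)
Common monic factor: y - 2


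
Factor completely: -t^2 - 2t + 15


Roots satisfy r1 + r2 = -b/a = -2 and r1*r2 = c/a = -15.
So r1 = 3, r2 = -5.
-t^2 - 2t + 15 = -(t - r1)(t - r2) = -(t - 3)(t + 5)


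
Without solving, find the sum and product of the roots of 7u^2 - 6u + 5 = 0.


For au^2+bu+c=0: sum = -b/a, product = c/a.
a=7, b=-6, c=5
Sum = -(-6)/7 = 6/7
Product = (5)/7 = 5/7


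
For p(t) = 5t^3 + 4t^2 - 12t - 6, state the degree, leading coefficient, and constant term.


Highest power of t is 3, with coefficient 5. Constant term is -6.
Degree = 3, leading coefficient = 5, constant term = -6


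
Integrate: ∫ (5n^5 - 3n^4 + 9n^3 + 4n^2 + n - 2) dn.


Reverse power rule on each term:
  ∫ 5n^5 dn = (5/6)n^6
  ∫ -3n^4 dn = -(3/5)n^5
  ∫ 9n^3 dn = (9/4)n^4
  ∫ 4n^2 dn = (4/3)n^3
  ∫ n dn = (1/2)n^2
  ∫ -2 dn = -2n
F(n) = (5/6)n^6 - (3/5)n^5 + (9/4)n^4 + (4/3)n^3 + (1/2)n^2 - 2n + C


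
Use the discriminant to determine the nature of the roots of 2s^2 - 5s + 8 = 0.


D = b^2 - 4ac = (-5)^2 - 4(2)(8) = 25 - 64 = -39
Since D < 0: two complex conjugate roots (no real roots)


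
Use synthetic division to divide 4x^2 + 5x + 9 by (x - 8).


Synthetic division with c = 8. Coefficients: 4, 5, 9
Bring down 4.
  4 * 8 = 32; 32 + 5 = 37
  37 * 8 = 296; 296 + 9 = 305
Quotient: 4x + 37, Remainder: 305


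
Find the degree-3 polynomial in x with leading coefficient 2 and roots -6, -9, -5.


p(x) = 2(x + 6)(x + 9)(x + 5)
Expand: 2x^3 + 40x^2 + 258x + 540


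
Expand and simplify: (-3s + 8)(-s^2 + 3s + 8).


Distribute each term of the first polynomial:
  (-3s)(-s^2 + 3s + 8) = 3s^3 - 9s^2 - 24s
  (8)(-s^2 + 3s + 8) = -8s^2 + 24s + 64
Sum: 3s^3 - 17s^2 + 64


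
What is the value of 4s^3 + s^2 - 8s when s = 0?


Using direct substitution:
  4 * (0)^3 = 0
  1 * (0)^2 = 0
  -8 * (0)^1 = 0
  constant: 0
Sum = 0 + 0 + 0 + 0 = 0


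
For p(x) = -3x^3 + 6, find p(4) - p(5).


p(4) = -186
p(5) = -369
p(4) - p(5) = -186 + 369 = 183


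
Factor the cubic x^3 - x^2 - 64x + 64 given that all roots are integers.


Try integer roots (divisors of 64). x=1: p(1)=0.
Divide out (x - 1): quotient is x^2 - 64.
Factor the quadratic: (x - 8)(x + 8)
Result: (x - 1)(x - 8)(x + 8)


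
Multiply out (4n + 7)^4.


Expand (4n + 7)^4 by repeated multiplication:
  (4n + 7)^2 = 16n^2 + 56n + 49
  (4n + 7)^3 = 64n^3 + 336n^2 + 588n + 343
= 256n^4 + 1792n^3 + 4704n^2 + 5488n + 2401


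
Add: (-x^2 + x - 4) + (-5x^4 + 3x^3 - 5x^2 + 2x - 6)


Align terms by degree and add:
  -x^2 + x - 4
  -5x^4 + 3x^3 - 5x^2 + 2x - 6
= -5x^4 + 3x^3 - 6x^2 + 3x - 10


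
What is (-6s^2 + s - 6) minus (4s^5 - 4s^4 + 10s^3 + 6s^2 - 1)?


Distribute the minus sign:
  (-6s^2 + s - 6)
- (4s^5 - 4s^4 + 10s^3 + 6s^2 - 1)
Negate second polynomial: -4s^5 + 4s^4 - 10s^3 - 6s^2 + 1
Add: -4s^5 + 4s^4 - 10s^3 - 12s^2 + s - 5


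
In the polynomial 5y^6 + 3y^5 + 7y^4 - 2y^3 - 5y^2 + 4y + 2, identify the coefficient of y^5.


Read off the coefficient of y^5: 3


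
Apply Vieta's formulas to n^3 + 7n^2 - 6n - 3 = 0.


Monic cubic n^3+bn^2+cn+d=0: sum=-b, pairwise sum=c, product=-d.
b=7, c=-6, d=-3
r1+r2+r3 = -7
r1r2+r1r3+r2r3 = -6
r1r2r3 = 3


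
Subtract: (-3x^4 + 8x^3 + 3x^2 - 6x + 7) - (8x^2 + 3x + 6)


Distribute the minus sign:
  (-3x^4 + 8x^3 + 3x^2 - 6x + 7)
- (8x^2 + 3x + 6)
Negate second polynomial: -8x^2 - 3x - 6
Add: -3x^4 + 8x^3 - 5x^2 - 9x + 1


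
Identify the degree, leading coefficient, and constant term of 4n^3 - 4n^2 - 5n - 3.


Highest power of n is 3, with coefficient 4. Constant term is -3.
Degree = 3, leading coefficient = 4, constant term = -3


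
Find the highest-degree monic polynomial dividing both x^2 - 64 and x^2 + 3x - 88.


Factor each:
  x^2 - 64 = (x - 8)(x + 8)
  x^2 + 3x - 88 = (x - 8)(x + 11)
Common monic factor: x - 8


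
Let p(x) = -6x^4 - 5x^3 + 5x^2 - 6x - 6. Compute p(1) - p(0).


p(1) = -18
p(0) = -6
p(1) - p(0) = -18 + 6 = -12


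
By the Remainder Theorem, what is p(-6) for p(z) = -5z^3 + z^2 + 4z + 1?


By the Remainder Theorem, the remainder equals p(-6):
  -5*(-6)^3 = 1080
  1*(-6)^2 = 36
  4*(-6)^1 = -24
  constant: 1
Sum: 1080 + 36 - 24 + 1 = 1093


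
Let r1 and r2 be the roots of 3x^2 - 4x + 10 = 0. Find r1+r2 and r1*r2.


For ax^2+bx+c=0: sum = -b/a, product = c/a.
a=3, b=-4, c=10
Sum = -(-4)/3 = 4/3
Product = (10)/3 = 10/3


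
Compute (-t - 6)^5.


Expand (-t - 6)^5 by repeated multiplication:
  (-t - 6)^2 = t^2 + 12t + 36
  (-t - 6)^3 = -t^3 - 18t^2 - 108t - 216
  (-t - 6)^4 = t^4 + 24t^3 + 216t^2 + 864t + 1296
= -t^5 - 30t^4 - 360t^3 - 2160t^2 - 6480t - 7776


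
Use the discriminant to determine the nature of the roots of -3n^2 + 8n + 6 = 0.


D = b^2 - 4ac = (8)^2 - 4(-3)(6) = 64 + 72 = 136
Since D > 0: two distinct irrational roots


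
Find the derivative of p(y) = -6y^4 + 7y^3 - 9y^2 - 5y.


Apply the power rule term by term:
  d/dy(-6y^4) = -24y^3
  d/dy(7y^3) = 21y^2
  d/dy(-9y^2) = -18y
  d/dy(-5y) = -5
p'(y) = -24y^3 + 21y^2 - 18y - 5


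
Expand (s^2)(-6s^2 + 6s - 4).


Distribute each term of the first polynomial:
  (s^2)(-6s^2 + 6s - 4) = -6s^4 + 6s^3 - 4s^2
Sum: -6s^4 + 6s^3 - 4s^2


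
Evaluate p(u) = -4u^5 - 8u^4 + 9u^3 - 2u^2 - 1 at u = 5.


Using direct substitution:
  -4 * (5)^5 = -12500
  -8 * (5)^4 = -5000
  9 * (5)^3 = 1125
  -2 * (5)^2 = -50
  0 * (5)^1 = 0
  constant: -1
Sum = -12500 - 5000 + 1125 - 50 + 0 - 1 = -16426


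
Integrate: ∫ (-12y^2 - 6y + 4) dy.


Reverse power rule on each term:
  ∫ -12y^2 dy = -4y^3
  ∫ -6y dy = -3y^2
  ∫ 4 dy = 4y
F(y) = -4y^3 - 3y^2 + 4y + C


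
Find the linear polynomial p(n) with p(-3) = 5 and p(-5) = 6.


p(n) = mn + b. Using p(-3)=5, p(-5)=6:
m = (5 - 6)/(-3 + 5) = -1/2 = -1/2
b = 5 - m*(-3) = 5 - 3/2 = 7/2
p(n) = -(1/2)n + (7/2)


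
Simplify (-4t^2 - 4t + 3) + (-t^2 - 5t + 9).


Align terms by degree and add:
  -4t^2 - 4t + 3
  -t^2 - 5t + 9
= -5t^2 - 9t + 12


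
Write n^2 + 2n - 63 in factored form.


Roots satisfy r1 + r2 = -b/a = -2 and r1*r2 = c/a = -63.
So r1 = -9, r2 = 7.
n^2 + 2n - 63 = (n - r1)(n - r2) = (n + 9)(n - 7)


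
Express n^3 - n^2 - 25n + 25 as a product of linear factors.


Try integer roots (divisors of 25). n=5: p(5)=0.
Divide out (n - 5): quotient is n^2 + 4n - 5.
Factor the quadratic: (n + 5)(n - 1)
Result: (n - 5)(n + 5)(n - 1)


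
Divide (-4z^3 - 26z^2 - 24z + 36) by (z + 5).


(-4z^3 - 26z^2 - 24z + 36) / (z + 5)
Step 1: -4z^2 * (z + 5) = -4z^3 - 20z^2; subtract.
Step 2: -6z * (z + 5) = -6z^2 - 30z; subtract.
Step 3: 6 * (z + 5) = 6z + 30; subtract.
Quotient: -4z^2 - 6z + 6, Remainder: 6


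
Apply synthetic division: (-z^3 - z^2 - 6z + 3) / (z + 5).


Synthetic division with c = -5. Coefficients: -1, -1, -6, 3
Bring down -1.
  -1 * -5 = 5; 5 - 1 = 4
  4 * -5 = -20; -20 - 6 = -26
  -26 * -5 = 130; 130 + 3 = 133
Quotient: -z^2 + 4z - 26, Remainder: 133


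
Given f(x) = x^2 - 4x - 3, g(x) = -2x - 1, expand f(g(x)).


Substitute g(x) into f:
f(g(x)) = 1*(-2x - 1)^2 + (-4)*(-2x - 1) + (-3)
(-2x - 1)^2 = 4x^2 + 4x + 1
Expand and combine: 4x^2 + 12x + 2


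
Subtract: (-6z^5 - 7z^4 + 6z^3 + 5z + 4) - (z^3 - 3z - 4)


Distribute the minus sign:
  (-6z^5 - 7z^4 + 6z^3 + 5z + 4)
- (z^3 - 3z - 4)
Negate second polynomial: -z^3 + 3z + 4
Add: -6z^5 - 7z^4 + 5z^3 + 8z + 8


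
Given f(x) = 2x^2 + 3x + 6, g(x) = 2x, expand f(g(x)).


Substitute g(x) into f:
f(g(x)) = 2*(2x)^2 + 3*(2x) + 6
(2x)^2 = 4x^2
Expand and combine: 8x^2 + 6x + 6


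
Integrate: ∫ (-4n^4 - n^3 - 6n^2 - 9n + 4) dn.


Reverse power rule on each term:
  ∫ -4n^4 dn = -(4/5)n^5
  ∫ -n^3 dn = -(1/4)n^4
  ∫ -6n^2 dn = -2n^3
  ∫ -9n dn = -(9/2)n^2
  ∫ 4 dn = 4n
F(n) = -(4/5)n^5 - (1/4)n^4 - 2n^3 - (9/2)n^2 + 4n + C


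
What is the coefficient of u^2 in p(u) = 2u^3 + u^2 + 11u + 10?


Read off the coefficient of u^2: 1


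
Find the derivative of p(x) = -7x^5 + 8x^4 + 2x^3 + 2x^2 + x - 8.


Apply the power rule term by term:
  d/dx(-7x^5) = -35x^4
  d/dx(8x^4) = 32x^3
  d/dx(2x^3) = 6x^2
  d/dx(2x^2) = 4x
  d/dx(x) = 1
  d/dx(-8) = 0
p'(x) = -35x^4 + 32x^3 + 6x^2 + 4x + 1


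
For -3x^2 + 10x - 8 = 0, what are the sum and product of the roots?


For ax^2+bx+c=0: sum = -b/a, product = c/a.
a=-3, b=10, c=-8
Sum = -(10)/-3 = 10/3
Product = (-8)/-3 = 8/3


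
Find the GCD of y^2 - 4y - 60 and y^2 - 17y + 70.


Factor each:
  y^2 - 4y - 60 = (y - 10)(y + 6)
  y^2 - 17y + 70 = (y - 10)(y - 7)
Common monic factor: y - 10


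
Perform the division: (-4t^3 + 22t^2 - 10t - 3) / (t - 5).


(-4t^3 + 22t^2 - 10t - 3) / (t - 5)
Step 1: -4t^2 * (t - 5) = -4t^3 + 20t^2; subtract.
Step 2: 2t * (t - 5) = 2t^2 - 10t; subtract.
Step 3: 0 * (t - 5) = 0; subtract.
Quotient: -4t^2 + 2t, Remainder: -3


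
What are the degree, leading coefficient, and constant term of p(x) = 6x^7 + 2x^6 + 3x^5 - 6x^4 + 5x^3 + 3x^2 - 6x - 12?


Highest power of x is 7, with coefficient 6. Constant term is -12.
Degree = 7, leading coefficient = 6, constant term = -12


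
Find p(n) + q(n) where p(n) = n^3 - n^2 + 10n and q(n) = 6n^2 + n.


Align terms by degree and add:
  n^3 - n^2 + 10n
+ 6n^2 + n
= n^3 + 5n^2 + 11n


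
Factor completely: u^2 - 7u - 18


Roots satisfy r1 + r2 = -b/a = 7 and r1*r2 = c/a = -18.
So r1 = 9, r2 = -2.
u^2 - 7u - 18 = (u - r1)(u - r2) = (u - 9)(u + 2)


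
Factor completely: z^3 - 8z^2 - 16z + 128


Try integer roots (divisors of 128). z=-4: p(-4)=0.
Divide out (z + 4): quotient is z^2 - 12z + 32.
Factor the quadratic: (z - 4)(z - 8)
Result: (z + 4)(z - 4)(z - 8)


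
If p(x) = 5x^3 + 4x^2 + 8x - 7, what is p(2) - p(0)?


p(2) = 65
p(0) = -7
p(2) - p(0) = 65 + 7 = 72


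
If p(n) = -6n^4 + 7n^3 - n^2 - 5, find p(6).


Using direct substitution:
  -6 * (6)^4 = -7776
  7 * (6)^3 = 1512
  -1 * (6)^2 = -36
  0 * (6)^1 = 0
  constant: -5
Sum = -7776 + 1512 - 36 + 0 - 5 = -6305


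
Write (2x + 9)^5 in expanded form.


Expand (2x + 9)^5 by repeated multiplication:
  (2x + 9)^2 = 4x^2 + 36x + 81
  (2x + 9)^3 = 8x^3 + 108x^2 + 486x + 729
  (2x + 9)^4 = 16x^4 + 288x^3 + 1944x^2 + 5832x + 6561
= 32x^5 + 720x^4 + 6480x^3 + 29160x^2 + 65610x + 59049


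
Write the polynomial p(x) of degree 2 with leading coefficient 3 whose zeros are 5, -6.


p(x) = 3(x - 5)(x + 6)
Expand: 3x^2 + 3x - 90


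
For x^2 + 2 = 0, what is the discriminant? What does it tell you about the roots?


D = b^2 - 4ac = (0)^2 - 4(1)(2) = 0 - 8 = -8
Since D < 0: two complex conjugate roots (no real roots)


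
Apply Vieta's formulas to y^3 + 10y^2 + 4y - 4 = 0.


Monic cubic y^3+by^2+cy+d=0: sum=-b, pairwise sum=c, product=-d.
b=10, c=4, d=-4
r1+r2+r3 = -10
r1r2+r1r3+r2r3 = 4
r1r2r3 = 4


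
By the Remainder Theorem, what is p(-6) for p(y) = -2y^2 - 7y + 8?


By the Remainder Theorem, the remainder equals p(-6):
  -2*(-6)^2 = -72
  -7*(-6)^1 = 42
  constant: 8
Sum: -72 + 42 + 8 = -22


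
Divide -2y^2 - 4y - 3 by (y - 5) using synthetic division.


Synthetic division with c = 5. Coefficients: -2, -4, -3
Bring down -2.
  -2 * 5 = -10; -10 - 4 = -14
  -14 * 5 = -70; -70 - 3 = -73
Quotient: -2y - 14, Remainder: -73


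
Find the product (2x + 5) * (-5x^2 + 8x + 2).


Distribute each term of the first polynomial:
  (2x)(-5x^2 + 8x + 2) = -10x^3 + 16x^2 + 4x
  (5)(-5x^2 + 8x + 2) = -25x^2 + 40x + 10
Sum: -10x^3 - 9x^2 + 44x + 10


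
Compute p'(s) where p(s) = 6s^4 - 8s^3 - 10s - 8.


Apply the power rule term by term:
  d/ds(6s^4) = 24s^3
  d/ds(-8s^3) = -24s^2
  d/ds(-10s) = -10
  d/ds(-8) = 0
p'(s) = 24s^3 - 24s^2 - 10


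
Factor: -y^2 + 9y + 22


Roots satisfy r1 + r2 = -b/a = 9 and r1*r2 = c/a = -22.
So r1 = -2, r2 = 11.
-y^2 + 9y + 22 = -(y - r1)(y - r2) = -(y + 2)(y - 11)


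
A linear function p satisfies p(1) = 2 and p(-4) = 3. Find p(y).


p(y) = my + b. Using p(1)=2, p(-4)=3:
m = (2 - 3)/(1 + 4) = -1/5 = -1/5
b = 2 - m*(1) = 2 + 1/5 = 11/5
p(y) = -(1/5)y + (11/5)


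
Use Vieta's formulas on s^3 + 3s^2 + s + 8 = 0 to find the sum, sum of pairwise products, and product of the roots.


Monic cubic s^3+bs^2+cs+d=0: sum=-b, pairwise sum=c, product=-d.
b=3, c=1, d=8
r1+r2+r3 = -3
r1r2+r1r3+r2r3 = 1
r1r2r3 = -8


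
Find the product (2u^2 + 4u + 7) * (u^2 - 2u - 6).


Distribute each term of the first polynomial:
  (2u^2)(u^2 - 2u - 6) = 2u^4 - 4u^3 - 12u^2
  (4u)(u^2 - 2u - 6) = 4u^3 - 8u^2 - 24u
  (7)(u^2 - 2u - 6) = 7u^2 - 14u - 42
Sum: 2u^4 - 13u^2 - 38u - 42


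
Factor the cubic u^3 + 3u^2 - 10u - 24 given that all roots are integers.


Try integer roots (divisors of -24). u=-4: p(-4)=0.
Divide out (u + 4): quotient is u^2 - u - 6.
Factor the quadratic: (u + 2)(u - 3)
Result: (u + 4)(u + 2)(u - 3)


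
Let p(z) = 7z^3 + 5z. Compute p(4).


Using direct substitution:
  7 * (4)^3 = 448
  0 * (4)^2 = 0
  5 * (4)^1 = 20
  constant: 0
Sum = 448 + 0 + 20 + 0 = 468


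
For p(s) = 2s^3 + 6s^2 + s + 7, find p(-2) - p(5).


p(-2) = 13
p(5) = 412
p(-2) - p(5) = 13 - 412 = -399


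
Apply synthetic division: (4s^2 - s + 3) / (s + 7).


Synthetic division with c = -7. Coefficients: 4, -1, 3
Bring down 4.
  4 * -7 = -28; -28 - 1 = -29
  -29 * -7 = 203; 203 + 3 = 206
Quotient: 4s - 29, Remainder: 206


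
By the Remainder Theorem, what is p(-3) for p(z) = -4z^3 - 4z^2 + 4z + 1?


By the Remainder Theorem, the remainder equals p(-3):
  -4*(-3)^3 = 108
  -4*(-3)^2 = -36
  4*(-3)^1 = -12
  constant: 1
Sum: 108 - 36 - 12 + 1 = 61


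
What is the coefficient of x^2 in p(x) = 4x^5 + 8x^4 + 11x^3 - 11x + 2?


Read off the coefficient of x^2: 0


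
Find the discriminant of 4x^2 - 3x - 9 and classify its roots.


D = b^2 - 4ac = (-3)^2 - 4(4)(-9) = 9 + 144 = 153
Since D > 0: two distinct irrational roots


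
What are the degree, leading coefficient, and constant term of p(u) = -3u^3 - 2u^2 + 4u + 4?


Highest power of u is 3, with coefficient -3. Constant term is 4.
Degree = 3, leading coefficient = -3, constant term = 4


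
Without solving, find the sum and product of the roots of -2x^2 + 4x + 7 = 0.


For ax^2+bx+c=0: sum = -b/a, product = c/a.
a=-2, b=4, c=7
Sum = -(4)/-2 = 2
Product = (7)/-2 = -7/2


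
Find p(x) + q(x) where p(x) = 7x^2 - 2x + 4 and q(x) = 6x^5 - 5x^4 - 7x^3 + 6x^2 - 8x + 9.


Align terms by degree and add:
  7x^2 - 2x + 4
+ 6x^5 - 5x^4 - 7x^3 + 6x^2 - 8x + 9
= 6x^5 - 5x^4 - 7x^3 + 13x^2 - 10x + 13


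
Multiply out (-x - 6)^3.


Expand (-x - 6)^3 by repeated multiplication:
  (-x - 6)^2 = x^2 + 12x + 36
= -x^3 - 18x^2 - 108x - 216


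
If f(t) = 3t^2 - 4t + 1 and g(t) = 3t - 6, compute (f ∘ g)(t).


Substitute g(t) into f:
f(g(t)) = 3*(3t - 6)^2 + (-4)*(3t - 6) + 1
(3t - 6)^2 = 9t^2 - 36t + 36
Expand and combine: 27t^2 - 120t + 133


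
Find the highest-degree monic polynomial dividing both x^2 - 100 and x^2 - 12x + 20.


Factor each:
  x^2 - 100 = (x - 10)(x + 10)
  x^2 - 12x + 20 = (x - 10)(x - 2)
Common monic factor: x - 10


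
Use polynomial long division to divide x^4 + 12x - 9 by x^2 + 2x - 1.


(x^4 + 12x - 9) / (x^2 + 2x - 1)
Step 1: x^2 * (x^2 + 2x - 1) = x^4 + 2x^3 - x^2; subtract.
Step 2: -2x * (x^2 + 2x - 1) = -2x^3 - 4x^2 + 2x; subtract.
Step 3: 5 * (x^2 + 2x - 1) = 5x^2 + 10x - 5; subtract.
Quotient: x^2 - 2x + 5, Remainder: -4


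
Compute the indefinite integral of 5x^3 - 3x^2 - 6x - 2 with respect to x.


Reverse power rule on each term:
  ∫ 5x^3 dx = (5/4)x^4
  ∫ -3x^2 dx = -x^3
  ∫ -6x dx = -3x^2
  ∫ -2 dx = -2x
F(x) = (5/4)x^4 - x^3 - 3x^2 - 2x + C


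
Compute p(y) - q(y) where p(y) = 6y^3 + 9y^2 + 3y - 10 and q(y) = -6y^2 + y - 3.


Distribute the minus sign:
  (6y^3 + 9y^2 + 3y - 10)
- (-6y^2 + y - 3)
Negate second polynomial: 6y^2 - y + 3
Add: 6y^3 + 15y^2 + 2y - 7


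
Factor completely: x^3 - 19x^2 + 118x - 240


Try integer roots (divisors of -240). x=5: p(5)=0.
Divide out (x - 5): quotient is x^2 - 14x + 48.
Factor the quadratic: (x - 6)(x - 8)
Result: (x - 5)(x - 6)(x - 8)


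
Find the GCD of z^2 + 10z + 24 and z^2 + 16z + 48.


Factor each:
  z^2 + 10z + 24 = (z + 4)(z + 6)
  z^2 + 16z + 48 = (z + 4)(z + 12)
Common monic factor: z + 4


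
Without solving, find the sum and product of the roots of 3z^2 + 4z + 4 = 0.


For az^2+bz+c=0: sum = -b/a, product = c/a.
a=3, b=4, c=4
Sum = -(4)/3 = -4/3
Product = (4)/3 = 4/3


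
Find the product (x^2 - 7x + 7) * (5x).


Distribute each term of the first polynomial:
  (x^2)(5x) = 5x^3
  (-7x)(5x) = -35x^2
  (7)(5x) = 35x
Sum: 5x^3 - 35x^2 + 35x


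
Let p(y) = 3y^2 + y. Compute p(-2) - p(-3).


p(-2) = 10
p(-3) = 24
p(-2) - p(-3) = 10 - 24 = -14


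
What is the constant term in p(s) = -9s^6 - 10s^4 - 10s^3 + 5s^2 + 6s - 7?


Read off the constant term: -7


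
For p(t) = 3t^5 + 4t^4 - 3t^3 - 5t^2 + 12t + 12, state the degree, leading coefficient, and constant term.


Highest power of t is 5, with coefficient 3. Constant term is 12.
Degree = 5, leading coefficient = 3, constant term = 12


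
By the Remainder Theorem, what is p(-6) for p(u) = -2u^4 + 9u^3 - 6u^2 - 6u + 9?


By the Remainder Theorem, the remainder equals p(-6):
  -2*(-6)^4 = -2592
  9*(-6)^3 = -1944
  -6*(-6)^2 = -216
  -6*(-6)^1 = 36
  constant: 9
Sum: -2592 - 1944 - 216 + 36 + 9 = -4707


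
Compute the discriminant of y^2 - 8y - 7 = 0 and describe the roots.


D = b^2 - 4ac = (-8)^2 - 4(1)(-7) = 64 + 28 = 92
Since D > 0: two distinct irrational roots


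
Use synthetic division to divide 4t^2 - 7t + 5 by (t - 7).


Synthetic division with c = 7. Coefficients: 4, -7, 5
Bring down 4.
  4 * 7 = 28; 28 - 7 = 21
  21 * 7 = 147; 147 + 5 = 152
Quotient: 4t + 21, Remainder: 152


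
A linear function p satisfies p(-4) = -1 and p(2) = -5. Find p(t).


p(t) = mt + b. Using p(-4)=-1, p(2)=-5:
m = (-1 + 5)/(-4 - 2) = 4/-6 = -2/3
b = -1 - m*(-4) = -1 - 8/3 = -11/3
p(t) = -(2/3)t - (11/3)


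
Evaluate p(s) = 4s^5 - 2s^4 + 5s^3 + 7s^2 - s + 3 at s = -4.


Using direct substitution:
  4 * (-4)^5 = -4096
  -2 * (-4)^4 = -512
  5 * (-4)^3 = -320
  7 * (-4)^2 = 112
  -1 * (-4)^1 = 4
  constant: 3
Sum = -4096 - 512 - 320 + 112 + 4 + 3 = -4809


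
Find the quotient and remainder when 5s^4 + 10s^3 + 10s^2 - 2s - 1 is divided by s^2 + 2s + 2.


(5s^4 + 10s^3 + 10s^2 - 2s - 1) / (s^2 + 2s + 2)
Step 1: 5s^2 * (s^2 + 2s + 2) = 5s^4 + 10s^3 + 10s^2; subtract.
Step 2: 0 * (s^2 + 2s + 2) = 0; subtract.
Step 3: 0 * (s^2 + 2s + 2) = 0; subtract.
Quotient: 5s^2, Remainder: -2s - 1


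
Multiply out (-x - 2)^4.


Expand (-x - 2)^4 by repeated multiplication:
  (-x - 2)^2 = x^2 + 4x + 4
  (-x - 2)^3 = -x^3 - 6x^2 - 12x - 8
= x^4 + 8x^3 + 24x^2 + 32x + 16


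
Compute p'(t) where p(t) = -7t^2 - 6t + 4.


Apply the power rule term by term:
  d/dt(-7t^2) = -14t
  d/dt(-6t) = -6
  d/dt(4) = 0
p'(t) = -14t - 6


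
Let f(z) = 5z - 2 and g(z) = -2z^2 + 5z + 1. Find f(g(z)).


Substitute g(z) into f:
f(g(z)) = 5*(-2z^2 + 5z + 1) + (-2)
Expand and combine: -10z^2 + 25z + 3


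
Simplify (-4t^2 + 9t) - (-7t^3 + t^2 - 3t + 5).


Distribute the minus sign:
  (-4t^2 + 9t)
- (-7t^3 + t^2 - 3t + 5)
Negate second polynomial: 7t^3 - t^2 + 3t - 5
Add: 7t^3 - 5t^2 + 12t - 5


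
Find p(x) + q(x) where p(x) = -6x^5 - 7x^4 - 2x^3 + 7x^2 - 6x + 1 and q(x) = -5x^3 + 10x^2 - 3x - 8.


Align terms by degree and add:
  -6x^5 - 7x^4 - 2x^3 + 7x^2 - 6x + 1
  -5x^3 + 10x^2 - 3x - 8
= -6x^5 - 7x^4 - 7x^3 + 17x^2 - 9x - 7


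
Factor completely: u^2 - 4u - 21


Roots satisfy r1 + r2 = -b/a = 4 and r1*r2 = c/a = -21.
So r1 = 7, r2 = -3.
u^2 - 4u - 21 = (u - r1)(u - r2) = (u - 7)(u + 3)


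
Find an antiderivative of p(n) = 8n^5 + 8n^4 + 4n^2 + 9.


Reverse power rule on each term:
  ∫ 8n^5 dn = (4/3)n^6
  ∫ 8n^4 dn = (8/5)n^5
  ∫ 4n^2 dn = (4/3)n^3
  ∫ 9 dn = 9n
F(n) = (4/3)n^6 + (8/5)n^5 + (4/3)n^3 + 9n + C
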